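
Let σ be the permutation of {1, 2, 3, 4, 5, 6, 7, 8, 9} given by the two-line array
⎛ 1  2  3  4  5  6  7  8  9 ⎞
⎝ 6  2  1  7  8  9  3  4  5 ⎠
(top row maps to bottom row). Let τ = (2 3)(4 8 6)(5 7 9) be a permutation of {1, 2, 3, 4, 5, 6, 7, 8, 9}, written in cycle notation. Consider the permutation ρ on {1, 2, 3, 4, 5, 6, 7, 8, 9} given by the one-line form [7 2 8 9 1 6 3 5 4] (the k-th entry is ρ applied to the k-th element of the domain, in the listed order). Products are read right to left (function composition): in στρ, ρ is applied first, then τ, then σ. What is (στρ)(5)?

Chase 5: ρ(5) = 1; τ(1) = 1; σ(1) = 6. Hence (στρ)(5) = 6.

6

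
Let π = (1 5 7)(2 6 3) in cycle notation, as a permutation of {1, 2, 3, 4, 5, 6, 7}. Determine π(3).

3 appears in (2 6 3); the next entry (wrapping around) is 2.

2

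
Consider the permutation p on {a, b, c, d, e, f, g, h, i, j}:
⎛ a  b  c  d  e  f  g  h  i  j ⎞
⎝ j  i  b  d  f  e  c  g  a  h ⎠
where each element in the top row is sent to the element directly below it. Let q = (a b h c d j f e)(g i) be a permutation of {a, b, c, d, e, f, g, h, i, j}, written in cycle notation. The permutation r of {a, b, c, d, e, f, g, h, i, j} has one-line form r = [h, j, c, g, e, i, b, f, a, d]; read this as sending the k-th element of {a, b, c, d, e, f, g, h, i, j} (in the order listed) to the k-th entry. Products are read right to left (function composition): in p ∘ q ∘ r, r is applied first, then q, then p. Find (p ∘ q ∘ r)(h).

Chase h: r(h) = f; q(f) = e; p(e) = f. Hence (p ∘ q ∘ r)(h) = f.

f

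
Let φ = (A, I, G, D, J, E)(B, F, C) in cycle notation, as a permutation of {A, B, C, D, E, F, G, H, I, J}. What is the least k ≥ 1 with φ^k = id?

6

The cycle type of φ is (6, 3, 1).
Since disjoint cycles commute, ord(φ) = lcm(6, 3) = 6.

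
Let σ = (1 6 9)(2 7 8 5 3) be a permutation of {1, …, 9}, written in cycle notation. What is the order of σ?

15

The disjoint cycles have lengths 5, 3, 1.
The order of σ is the least common multiple of its cycle lengths: lcm(5, 3) = 15.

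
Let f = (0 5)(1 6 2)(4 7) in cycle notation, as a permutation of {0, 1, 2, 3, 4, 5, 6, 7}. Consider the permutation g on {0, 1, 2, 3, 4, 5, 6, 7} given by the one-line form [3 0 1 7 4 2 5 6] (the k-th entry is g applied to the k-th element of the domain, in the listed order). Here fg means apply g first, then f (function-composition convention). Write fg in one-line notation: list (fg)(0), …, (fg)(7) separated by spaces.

3 5 6 4 7 1 0 2

(fg)(x) = f(g(x)). Computing each image: f(g(0)) = f(3) = 3, f(g(1)) = f(0) = 5, f(g(2)) = f(1) = 6, f(g(3)) = f(7) = 4, f(g(4)) = f(4) = 7, f(g(5)) = f(2) = 1, f(g(6)) = f(5) = 0, f(g(7)) = f(6) = 2.
Hence fg = [3 5 6 4 7 1 0 2].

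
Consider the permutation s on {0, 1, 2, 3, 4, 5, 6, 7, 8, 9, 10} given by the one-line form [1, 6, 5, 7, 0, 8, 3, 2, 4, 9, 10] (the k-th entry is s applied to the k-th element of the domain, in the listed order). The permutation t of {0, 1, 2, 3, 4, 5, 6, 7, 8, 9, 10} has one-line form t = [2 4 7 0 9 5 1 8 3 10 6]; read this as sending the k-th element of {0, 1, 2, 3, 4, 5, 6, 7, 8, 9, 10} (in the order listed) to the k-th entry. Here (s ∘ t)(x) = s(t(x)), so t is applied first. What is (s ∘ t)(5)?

8

First apply t: t(5) = 5, then s(5) = 8. Thus (s ∘ t)(5) = 8.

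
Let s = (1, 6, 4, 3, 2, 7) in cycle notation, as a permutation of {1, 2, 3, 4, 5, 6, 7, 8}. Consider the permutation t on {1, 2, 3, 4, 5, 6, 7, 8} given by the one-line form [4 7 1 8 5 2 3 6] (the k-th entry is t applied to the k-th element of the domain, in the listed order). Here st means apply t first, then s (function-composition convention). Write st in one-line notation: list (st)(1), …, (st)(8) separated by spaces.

3 1 6 8 5 7 2 4

(st)(x) = s(t(x)). Computing each image: s(t(1)) = s(4) = 3, s(t(2)) = s(7) = 1, s(t(3)) = s(1) = 6, s(t(4)) = s(8) = 8, s(t(5)) = s(5) = 5, s(t(6)) = s(2) = 7, s(t(7)) = s(3) = 2, s(t(8)) = s(6) = 4.
Hence st = [3 1 6 8 5 7 2 4].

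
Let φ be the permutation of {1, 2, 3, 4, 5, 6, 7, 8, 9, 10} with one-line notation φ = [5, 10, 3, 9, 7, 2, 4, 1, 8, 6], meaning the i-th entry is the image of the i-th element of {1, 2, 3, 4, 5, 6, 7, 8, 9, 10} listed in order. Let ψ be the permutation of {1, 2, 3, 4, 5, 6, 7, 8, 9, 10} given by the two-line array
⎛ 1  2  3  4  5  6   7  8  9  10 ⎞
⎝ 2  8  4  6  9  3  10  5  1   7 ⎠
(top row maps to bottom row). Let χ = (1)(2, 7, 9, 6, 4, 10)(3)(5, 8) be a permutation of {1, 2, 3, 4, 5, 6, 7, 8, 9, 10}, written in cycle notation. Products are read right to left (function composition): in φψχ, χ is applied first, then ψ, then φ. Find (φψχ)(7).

5

Chase 7: χ(7) = 9; ψ(9) = 1; φ(1) = 5. Hence (φψχ)(7) = 5.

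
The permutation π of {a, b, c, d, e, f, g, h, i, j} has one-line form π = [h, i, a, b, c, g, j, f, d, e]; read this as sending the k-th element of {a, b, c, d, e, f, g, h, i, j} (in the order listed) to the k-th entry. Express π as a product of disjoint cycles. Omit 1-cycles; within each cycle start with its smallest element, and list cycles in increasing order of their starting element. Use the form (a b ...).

Iterating π from a gives a → h → f → g → j → e → c → a; that is the 7-cycle (a h f g j e c).
Continuing from each remaining unvisited element yields (a h f g j e c)(b i d).

(a h f g j e c)(b i d)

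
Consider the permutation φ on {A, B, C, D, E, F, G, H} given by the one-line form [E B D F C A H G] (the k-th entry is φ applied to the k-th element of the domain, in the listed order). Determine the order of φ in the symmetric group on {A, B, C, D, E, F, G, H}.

10

Writing φ as disjoint cycles, the cycle lengths are 5, 2, 1.
The order is lcm(5, 2) = 10.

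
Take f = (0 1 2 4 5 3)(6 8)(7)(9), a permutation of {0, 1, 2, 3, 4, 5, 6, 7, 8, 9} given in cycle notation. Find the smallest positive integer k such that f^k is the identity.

The cycle type of f is (6, 2, 1, 1).
The order is lcm(6, 2) = 6.

6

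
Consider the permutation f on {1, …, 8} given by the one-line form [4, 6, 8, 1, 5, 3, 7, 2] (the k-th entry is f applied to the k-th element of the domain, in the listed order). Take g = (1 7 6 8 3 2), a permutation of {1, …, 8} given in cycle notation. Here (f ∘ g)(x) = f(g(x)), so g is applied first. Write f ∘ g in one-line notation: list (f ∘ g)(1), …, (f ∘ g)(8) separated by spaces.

7 4 6 1 5 2 3 8

Chase each element through g then f: 1 → 7 → 7; 2 → 1 → 4; 3 → 2 → 6; 4 → 4 → 1; 5 → 5 → 5; 6 → 8 → 2; 7 → 6 → 3; 8 → 3 → 8.
Collecting the images, f ∘ g = [7 4 6 1 5 2 3 8].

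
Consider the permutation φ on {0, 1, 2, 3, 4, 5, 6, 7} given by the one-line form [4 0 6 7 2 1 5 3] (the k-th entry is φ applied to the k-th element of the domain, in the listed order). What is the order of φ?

Decomposing into disjoint cycles gives cycle lengths 6, 2.
Since disjoint cycles commute, ord(φ) = lcm(6, 2) = 6.

6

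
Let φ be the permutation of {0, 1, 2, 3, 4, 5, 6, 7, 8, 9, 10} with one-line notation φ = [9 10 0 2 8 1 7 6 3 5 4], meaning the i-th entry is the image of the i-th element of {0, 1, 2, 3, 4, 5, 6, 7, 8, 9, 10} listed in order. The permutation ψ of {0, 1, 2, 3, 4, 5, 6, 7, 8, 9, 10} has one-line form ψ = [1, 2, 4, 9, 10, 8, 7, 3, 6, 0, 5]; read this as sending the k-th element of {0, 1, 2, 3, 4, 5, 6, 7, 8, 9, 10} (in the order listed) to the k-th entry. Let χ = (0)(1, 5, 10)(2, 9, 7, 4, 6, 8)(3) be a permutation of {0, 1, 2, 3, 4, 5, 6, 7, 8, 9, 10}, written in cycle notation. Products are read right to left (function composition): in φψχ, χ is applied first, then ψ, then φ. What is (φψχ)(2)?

(φψχ)(2) = φ(ψ(χ(2))). χ(2) = 9, then ψ(9) = 0, then φ(0) = 9, so the result is 9.

9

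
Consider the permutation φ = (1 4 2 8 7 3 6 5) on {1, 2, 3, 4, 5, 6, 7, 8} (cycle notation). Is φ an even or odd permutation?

The cycle lengths are 8.
A cycle of length ℓ contributes ℓ−1 transpositions, so φ is a product of 7 transpositions — odd.

odd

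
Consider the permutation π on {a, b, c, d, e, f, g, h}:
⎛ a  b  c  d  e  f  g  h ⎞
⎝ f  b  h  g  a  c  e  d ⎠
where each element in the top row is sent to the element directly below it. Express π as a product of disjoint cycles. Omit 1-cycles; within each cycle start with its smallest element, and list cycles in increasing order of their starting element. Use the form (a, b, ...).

(a, f, c, h, d, g, e)

Start at a and follow images: a → f → c → h → d → g → e → a, giving the cycle (a, f, c, h, d, g, e).
Continuing from each remaining unvisited element yields (a, f, c, h, d, g, e).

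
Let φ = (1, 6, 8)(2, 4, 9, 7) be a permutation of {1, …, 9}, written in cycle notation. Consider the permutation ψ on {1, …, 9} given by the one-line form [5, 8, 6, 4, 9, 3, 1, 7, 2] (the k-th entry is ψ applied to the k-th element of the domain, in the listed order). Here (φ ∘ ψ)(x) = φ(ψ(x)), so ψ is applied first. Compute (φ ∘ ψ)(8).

(φ ∘ ψ)(8) = φ(ψ(8)). ψ(8) = 7, then φ(7) = 2. So (φ ∘ ψ)(8) = 2.

2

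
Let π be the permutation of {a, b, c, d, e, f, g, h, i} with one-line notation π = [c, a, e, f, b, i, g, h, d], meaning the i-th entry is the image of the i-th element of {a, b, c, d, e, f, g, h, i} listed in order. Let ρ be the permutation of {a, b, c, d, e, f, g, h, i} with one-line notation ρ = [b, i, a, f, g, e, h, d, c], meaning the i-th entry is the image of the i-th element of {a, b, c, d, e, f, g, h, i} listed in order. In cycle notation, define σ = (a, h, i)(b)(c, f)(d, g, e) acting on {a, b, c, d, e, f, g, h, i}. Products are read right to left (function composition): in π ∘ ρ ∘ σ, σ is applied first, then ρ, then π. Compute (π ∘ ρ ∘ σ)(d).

Apply the permutations in order: σ(d) = g, then ρ(g) = h, then π(h) = h. So (π ∘ ρ ∘ σ)(d) = h.

h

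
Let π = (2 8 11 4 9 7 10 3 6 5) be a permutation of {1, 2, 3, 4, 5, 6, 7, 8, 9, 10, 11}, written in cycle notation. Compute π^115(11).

3

11 lies in the 10-cycle (2 8 11 4 9 7 10 3 6 5).
Since the cycle has length 10, π^115 acts on it the same as π^5 (115 mod 10 = 5).
Stepping 5 places around the cycle: 11 → 4 → 9 → 7 → 10 → 3.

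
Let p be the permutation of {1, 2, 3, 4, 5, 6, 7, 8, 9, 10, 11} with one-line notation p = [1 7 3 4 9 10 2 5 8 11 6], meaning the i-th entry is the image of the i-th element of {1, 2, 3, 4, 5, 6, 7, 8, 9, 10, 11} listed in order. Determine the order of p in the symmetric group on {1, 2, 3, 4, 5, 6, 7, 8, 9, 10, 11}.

6

Writing p as disjoint cycles, the cycle lengths are 3, 3, 2, 1, 1, 1.
The order of p is the least common multiple of its cycle lengths: lcm(3, 3, 2) = 6.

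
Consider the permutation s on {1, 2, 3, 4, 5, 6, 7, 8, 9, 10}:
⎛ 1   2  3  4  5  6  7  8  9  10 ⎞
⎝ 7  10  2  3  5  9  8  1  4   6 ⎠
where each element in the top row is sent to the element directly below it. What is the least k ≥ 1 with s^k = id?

6

Decomposing into disjoint cycles gives cycle lengths 6, 3, 1.
Since disjoint cycles commute, ord(s) = lcm(6, 3) = 6.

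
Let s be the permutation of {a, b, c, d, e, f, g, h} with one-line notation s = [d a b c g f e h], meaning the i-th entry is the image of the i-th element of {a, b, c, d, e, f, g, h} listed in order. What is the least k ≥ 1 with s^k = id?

4

The disjoint-cycle form of s has cycle lengths 4, 2, 1, 1.
Since disjoint cycles commute, ord(s) = lcm(4, 2) = 4.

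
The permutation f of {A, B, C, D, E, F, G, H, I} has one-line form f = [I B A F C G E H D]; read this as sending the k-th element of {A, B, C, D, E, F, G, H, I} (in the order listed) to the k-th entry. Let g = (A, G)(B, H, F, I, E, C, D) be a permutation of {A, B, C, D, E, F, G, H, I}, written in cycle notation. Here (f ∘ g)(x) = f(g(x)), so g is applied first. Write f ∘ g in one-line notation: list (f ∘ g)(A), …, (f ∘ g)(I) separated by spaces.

(f ∘ g)(x) = f(g(x)). Computing each image: f(g(A)) = f(G) = E, f(g(B)) = f(H) = H, f(g(C)) = f(D) = F, f(g(D)) = f(B) = B, f(g(E)) = f(C) = A, f(g(F)) = f(I) = D, f(g(G)) = f(A) = I, f(g(H)) = f(F) = G, f(g(I)) = f(E) = C.
Hence f ∘ g = [E H F B A D I G C].

E H F B A D I G C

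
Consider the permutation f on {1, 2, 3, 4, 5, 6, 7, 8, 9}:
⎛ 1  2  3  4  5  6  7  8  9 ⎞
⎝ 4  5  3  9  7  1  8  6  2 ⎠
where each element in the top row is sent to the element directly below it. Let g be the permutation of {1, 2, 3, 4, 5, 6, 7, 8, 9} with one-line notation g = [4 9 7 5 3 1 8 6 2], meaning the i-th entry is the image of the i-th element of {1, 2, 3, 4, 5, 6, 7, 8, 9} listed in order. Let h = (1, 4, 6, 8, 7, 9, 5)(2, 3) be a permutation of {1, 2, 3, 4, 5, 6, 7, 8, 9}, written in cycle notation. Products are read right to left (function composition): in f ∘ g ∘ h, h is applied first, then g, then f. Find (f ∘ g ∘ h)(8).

6

(f ∘ g ∘ h)(8) = f(g(h(8))). h(8) = 7, then g(7) = 8, then f(8) = 6, so the result is 6.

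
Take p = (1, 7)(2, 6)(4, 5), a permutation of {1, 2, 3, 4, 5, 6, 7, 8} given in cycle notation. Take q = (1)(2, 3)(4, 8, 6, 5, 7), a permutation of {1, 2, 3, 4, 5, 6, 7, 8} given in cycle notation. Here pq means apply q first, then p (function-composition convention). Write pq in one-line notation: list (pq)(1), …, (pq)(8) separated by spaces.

7 3 6 8 1 4 5 2

For each element, apply q then p: 1 → 1 → 7; 2 → 3 → 3; 3 → 2 → 6; 4 → 8 → 8; 5 → 7 → 1; 6 → 5 → 4; 7 → 4 → 5; 8 → 6 → 2.
So pq in one-line form is 7 3 6 8 1 4 5 2.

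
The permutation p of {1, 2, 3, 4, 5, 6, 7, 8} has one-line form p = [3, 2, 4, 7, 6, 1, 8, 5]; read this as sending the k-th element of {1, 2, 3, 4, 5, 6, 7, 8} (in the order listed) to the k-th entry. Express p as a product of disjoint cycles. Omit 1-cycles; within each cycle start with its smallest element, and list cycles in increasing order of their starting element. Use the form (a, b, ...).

From 1: 1 → 3 → 4 → 7 → 8 → 5 → 6 → 1, closing the cycle (1, 3, 4, 7, 8, 5, 6).
Continuing from each remaining unvisited element yields (1, 3, 4, 7, 8, 5, 6).

(1, 3, 4, 7, 8, 5, 6)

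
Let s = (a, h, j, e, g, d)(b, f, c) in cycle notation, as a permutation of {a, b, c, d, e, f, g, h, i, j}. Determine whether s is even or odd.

odd

The cycle lengths are 6, 3, 1.
A cycle is odd iff its length is even; s has 1 even-length cycle, so sgn(s) = (−1)^1 and s is odd.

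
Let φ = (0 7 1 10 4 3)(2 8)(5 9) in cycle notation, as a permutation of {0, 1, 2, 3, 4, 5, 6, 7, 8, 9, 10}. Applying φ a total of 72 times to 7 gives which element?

7 lies in the 6-cycle (0 7 1 10 4 3).
Since the cycle has length 6, φ^72 acts on it the same as φ^0 (72 mod 6 = 0).
So φ^72(7) = 7.

7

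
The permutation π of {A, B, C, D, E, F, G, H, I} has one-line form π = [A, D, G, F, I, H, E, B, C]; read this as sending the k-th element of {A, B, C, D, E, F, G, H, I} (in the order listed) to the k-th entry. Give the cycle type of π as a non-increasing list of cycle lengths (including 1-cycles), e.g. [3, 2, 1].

[4, 4, 1]

The disjoint cycles are (A)(B, D, F, H)(C, G, E, I), with lengths 4, 4, 1 in non-increasing order.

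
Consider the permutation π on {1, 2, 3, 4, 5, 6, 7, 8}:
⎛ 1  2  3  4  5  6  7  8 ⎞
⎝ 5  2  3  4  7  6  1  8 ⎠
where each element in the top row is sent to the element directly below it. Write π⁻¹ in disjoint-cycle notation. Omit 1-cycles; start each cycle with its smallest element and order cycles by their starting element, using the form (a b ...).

First write π in disjoint cycles: (1 5 7).
The inverse reverses every cycle; in canonical form, π⁻¹ = (1 7 5).

(1 7 5)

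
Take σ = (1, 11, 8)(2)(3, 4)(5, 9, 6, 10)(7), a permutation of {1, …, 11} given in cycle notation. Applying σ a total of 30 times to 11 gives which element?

11

11 lies in the 3-cycle (1, 11, 8).
Powers repeat with period 3 on this cycle, and 30 mod 3 = 0, so σ^30(11) = σ^0(11).
So σ^30(11) = 11.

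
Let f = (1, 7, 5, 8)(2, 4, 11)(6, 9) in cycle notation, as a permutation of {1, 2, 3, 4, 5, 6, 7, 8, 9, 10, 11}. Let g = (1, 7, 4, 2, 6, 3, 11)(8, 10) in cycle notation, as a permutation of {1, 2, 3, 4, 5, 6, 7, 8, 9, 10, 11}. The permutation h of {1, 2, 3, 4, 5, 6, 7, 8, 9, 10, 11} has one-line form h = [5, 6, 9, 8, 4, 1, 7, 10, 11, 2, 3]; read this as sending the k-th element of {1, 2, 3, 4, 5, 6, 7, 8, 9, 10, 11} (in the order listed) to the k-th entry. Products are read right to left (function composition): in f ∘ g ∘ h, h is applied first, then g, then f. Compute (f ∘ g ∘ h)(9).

7

Apply the permutations in order: h(9) = 11, then g(11) = 1, then f(1) = 7. So (f ∘ g ∘ h)(9) = 7.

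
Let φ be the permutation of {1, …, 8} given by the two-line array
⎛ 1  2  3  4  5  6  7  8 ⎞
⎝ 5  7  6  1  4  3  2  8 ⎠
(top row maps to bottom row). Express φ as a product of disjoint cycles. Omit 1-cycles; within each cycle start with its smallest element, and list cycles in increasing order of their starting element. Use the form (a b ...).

From 1: 1 → 5 → 4 → 1, closing the cycle (1 5 4).
Continuing from each remaining unvisited element yields (1 5 4)(2 7)(3 6).

(1 5 4)(2 7)(3 6)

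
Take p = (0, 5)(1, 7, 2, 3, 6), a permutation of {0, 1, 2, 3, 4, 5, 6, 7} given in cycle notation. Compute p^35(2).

2

2 lies in the 5-cycle (1, 7, 2, 3, 6).
Powers repeat with period 5 on this cycle, and 35 mod 5 = 0, so p^35(2) = p^0(2).
So p^35(2) = 2.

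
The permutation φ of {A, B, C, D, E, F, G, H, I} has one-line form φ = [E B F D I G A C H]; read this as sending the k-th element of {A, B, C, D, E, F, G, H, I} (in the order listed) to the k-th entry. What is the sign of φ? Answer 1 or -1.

1

In disjoint-cycle form the cycle lengths are 7, 1, 1.
A cycle of length ℓ contributes ℓ−1 transpositions, so φ is a product of 6 transpositions — even.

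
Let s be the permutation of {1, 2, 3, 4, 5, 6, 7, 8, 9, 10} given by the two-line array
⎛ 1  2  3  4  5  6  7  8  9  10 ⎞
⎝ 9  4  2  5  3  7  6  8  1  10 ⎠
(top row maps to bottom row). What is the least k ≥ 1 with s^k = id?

4

Writing s as disjoint cycles, the cycle lengths are 4, 2, 2, 1, 1.
Since disjoint cycles commute, ord(s) = lcm(4, 2, 2) = 4.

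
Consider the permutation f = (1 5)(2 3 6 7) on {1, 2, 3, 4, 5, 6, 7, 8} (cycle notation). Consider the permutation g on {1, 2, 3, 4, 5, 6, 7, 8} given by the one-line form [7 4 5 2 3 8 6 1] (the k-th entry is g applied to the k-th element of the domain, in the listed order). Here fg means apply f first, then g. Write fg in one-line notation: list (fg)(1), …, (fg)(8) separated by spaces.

For each element, apply f then g: 1 → 5 → 3; 2 → 3 → 5; 3 → 6 → 8; 4 → 4 → 2; 5 → 1 → 7; 6 → 7 → 6; 7 → 2 → 4; 8 → 8 → 1.
Collecting the images, fg = [3 5 8 2 7 6 4 1].

3 5 8 2 7 6 4 1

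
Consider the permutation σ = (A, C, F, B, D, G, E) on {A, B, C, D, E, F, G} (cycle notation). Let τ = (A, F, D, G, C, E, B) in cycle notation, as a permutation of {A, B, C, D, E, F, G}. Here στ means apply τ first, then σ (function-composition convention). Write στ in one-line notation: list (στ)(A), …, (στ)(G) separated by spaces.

B C A E D G F

(στ)(x) = σ(τ(x)). Computing each image: σ(τ(A)) = σ(F) = B, σ(τ(B)) = σ(A) = C, σ(τ(C)) = σ(E) = A, σ(τ(D)) = σ(G) = E, σ(τ(E)) = σ(B) = D, σ(τ(F)) = σ(D) = G, σ(τ(G)) = σ(C) = F.
Hence στ = [B C A E D G F].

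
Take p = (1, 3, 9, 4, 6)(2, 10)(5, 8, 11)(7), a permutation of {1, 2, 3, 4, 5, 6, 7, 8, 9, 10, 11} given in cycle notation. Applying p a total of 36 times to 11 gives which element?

11 lies in the 3-cycle (5, 8, 11).
Since the cycle has length 3, p^36 acts on it the same as p^0 (36 mod 3 = 0).
So p^36(11) = 11.

11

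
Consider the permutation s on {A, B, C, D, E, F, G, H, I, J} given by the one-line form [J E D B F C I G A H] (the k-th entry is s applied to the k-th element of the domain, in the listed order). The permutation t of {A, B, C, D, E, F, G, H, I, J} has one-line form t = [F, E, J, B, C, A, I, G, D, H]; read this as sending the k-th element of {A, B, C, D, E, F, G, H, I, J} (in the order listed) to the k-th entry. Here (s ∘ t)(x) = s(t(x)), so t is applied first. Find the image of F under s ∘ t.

(s ∘ t)(F) = s(t(F)). t(F) = A, then s(A) = J. So (s ∘ t)(F) = J.

J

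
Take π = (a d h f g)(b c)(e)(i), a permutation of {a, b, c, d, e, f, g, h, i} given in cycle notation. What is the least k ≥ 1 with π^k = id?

The disjoint cycles have lengths 5, 2, 1, 1.
The order of π is the least common multiple of its cycle lengths: lcm(5, 2) = 10.

10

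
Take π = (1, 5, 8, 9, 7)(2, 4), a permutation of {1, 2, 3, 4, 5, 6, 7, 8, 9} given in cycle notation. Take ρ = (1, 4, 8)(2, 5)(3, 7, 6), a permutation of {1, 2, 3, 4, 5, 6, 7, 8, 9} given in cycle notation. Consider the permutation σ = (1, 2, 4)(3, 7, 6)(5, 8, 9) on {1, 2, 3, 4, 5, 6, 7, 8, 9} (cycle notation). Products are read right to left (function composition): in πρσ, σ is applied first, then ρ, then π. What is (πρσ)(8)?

7

(πρσ)(8) = π(ρ(σ(8))). σ(8) = 9, then ρ(9) = 9, then π(9) = 7, so the result is 7.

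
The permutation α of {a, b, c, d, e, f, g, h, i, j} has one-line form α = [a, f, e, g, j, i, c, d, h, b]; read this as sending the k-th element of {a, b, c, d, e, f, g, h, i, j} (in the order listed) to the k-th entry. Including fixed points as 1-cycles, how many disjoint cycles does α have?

2

The cycle decomposition is (a)(b f i h d g c e j), which has 2 cycles (counting 1-cycles).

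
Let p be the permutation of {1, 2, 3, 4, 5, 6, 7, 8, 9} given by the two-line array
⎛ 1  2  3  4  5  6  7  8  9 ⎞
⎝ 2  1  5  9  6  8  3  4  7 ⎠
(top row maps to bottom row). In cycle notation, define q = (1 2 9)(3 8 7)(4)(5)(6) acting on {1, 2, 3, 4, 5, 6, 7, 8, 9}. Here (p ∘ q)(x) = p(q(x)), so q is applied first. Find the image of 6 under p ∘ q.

First apply q: q(6) = 6, then p(6) = 8. Thus (p ∘ q)(6) = 8.

8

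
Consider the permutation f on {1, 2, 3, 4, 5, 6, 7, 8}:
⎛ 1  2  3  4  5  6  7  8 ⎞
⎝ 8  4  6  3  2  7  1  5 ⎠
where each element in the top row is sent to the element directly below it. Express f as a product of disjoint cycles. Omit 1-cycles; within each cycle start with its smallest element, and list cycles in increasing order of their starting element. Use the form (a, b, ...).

From 1: 1 → 8 → 5 → 2 → 4 → 3 → 6 → 7 → 1, closing the cycle (1, 8, 5, 2, 4, 3, 6, 7).
Repeating from the next unused element and collecting all non-trivial cycles gives (1, 8, 5, 2, 4, 3, 6, 7).

(1, 8, 5, 2, 4, 3, 6, 7)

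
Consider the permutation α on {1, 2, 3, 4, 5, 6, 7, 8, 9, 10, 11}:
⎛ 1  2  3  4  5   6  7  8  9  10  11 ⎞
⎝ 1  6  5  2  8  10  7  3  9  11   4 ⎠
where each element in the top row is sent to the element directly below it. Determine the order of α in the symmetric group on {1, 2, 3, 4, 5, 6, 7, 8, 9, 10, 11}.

15

The disjoint-cycle form of α has cycle lengths 5, 3, 1, 1, 1.
The order is lcm(5, 3) = 15.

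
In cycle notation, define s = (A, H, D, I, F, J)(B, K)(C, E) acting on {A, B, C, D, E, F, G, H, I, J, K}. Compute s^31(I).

I lies in the 6-cycle (A, H, D, I, F, J).
Since the cycle has length 6, s^31 acts on it the same as s^1 (31 mod 6 = 1).
Stepping 1 place around the cycle: I → F.

F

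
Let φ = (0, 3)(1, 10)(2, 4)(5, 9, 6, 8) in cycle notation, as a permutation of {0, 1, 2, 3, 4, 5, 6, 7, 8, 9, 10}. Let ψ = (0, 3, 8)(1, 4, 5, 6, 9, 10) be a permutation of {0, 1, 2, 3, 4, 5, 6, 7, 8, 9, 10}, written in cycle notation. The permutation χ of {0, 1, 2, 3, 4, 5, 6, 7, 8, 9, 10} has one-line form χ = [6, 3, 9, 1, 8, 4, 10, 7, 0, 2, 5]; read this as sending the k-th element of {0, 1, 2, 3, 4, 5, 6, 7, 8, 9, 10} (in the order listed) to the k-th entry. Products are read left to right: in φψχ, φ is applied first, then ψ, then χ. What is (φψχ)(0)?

(φψχ)(0) = χ(ψ(φ(0))). φ(0) = 3, then ψ(3) = 8, then χ(8) = 0, so the result is 0.

0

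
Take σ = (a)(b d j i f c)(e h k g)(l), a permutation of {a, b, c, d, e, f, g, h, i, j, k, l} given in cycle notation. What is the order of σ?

12

The disjoint cycles have lengths 6, 4, 1, 1.
The order is lcm(6, 4) = 12.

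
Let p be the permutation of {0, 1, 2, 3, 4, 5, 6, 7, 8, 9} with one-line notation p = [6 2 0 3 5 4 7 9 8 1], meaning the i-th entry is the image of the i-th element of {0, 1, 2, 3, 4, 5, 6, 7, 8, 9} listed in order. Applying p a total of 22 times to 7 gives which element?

0

Tracing 7 → 9 → … returns to 7 after 6 steps, so 7 lies in a 6-cycle (0 6 7 9 1 2).
On a 6-cycle, p^6 is the identity, so p^22 = p^4 there (22 ≡ 4 mod 6).
Advancing 4 steps from 7: 7 → 9 → 1 → 2 → 0.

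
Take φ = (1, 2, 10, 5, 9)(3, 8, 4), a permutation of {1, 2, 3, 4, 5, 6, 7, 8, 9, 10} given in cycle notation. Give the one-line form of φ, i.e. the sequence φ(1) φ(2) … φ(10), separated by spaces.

Reading each image from the cycles: 1→2, 2→10, 3→8, 4→3, 5→9, 6→6, 7→7, 8→4, 9→1, 10→5.
So the one-line form is 2 10 8 3 9 6 7 4 1 5.

2 10 8 3 9 6 7 4 1 5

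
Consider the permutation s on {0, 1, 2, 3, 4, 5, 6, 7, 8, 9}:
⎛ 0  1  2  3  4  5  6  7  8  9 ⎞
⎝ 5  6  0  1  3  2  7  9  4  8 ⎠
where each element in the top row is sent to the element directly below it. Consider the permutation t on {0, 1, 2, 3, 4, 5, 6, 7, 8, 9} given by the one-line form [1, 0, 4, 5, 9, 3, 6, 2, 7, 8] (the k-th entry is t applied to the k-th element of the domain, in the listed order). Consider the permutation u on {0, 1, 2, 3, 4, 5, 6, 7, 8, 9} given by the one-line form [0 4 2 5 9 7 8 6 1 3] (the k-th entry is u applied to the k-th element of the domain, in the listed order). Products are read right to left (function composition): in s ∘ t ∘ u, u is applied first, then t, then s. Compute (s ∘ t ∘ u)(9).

2

Chase 9: u(9) = 3; t(3) = 5; s(5) = 2. Hence (s ∘ t ∘ u)(9) = 2.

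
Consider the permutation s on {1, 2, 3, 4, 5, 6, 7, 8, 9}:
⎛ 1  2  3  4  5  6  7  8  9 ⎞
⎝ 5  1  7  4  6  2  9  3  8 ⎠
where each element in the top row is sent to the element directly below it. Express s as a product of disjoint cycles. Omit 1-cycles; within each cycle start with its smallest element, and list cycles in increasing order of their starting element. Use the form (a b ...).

(1 5 6 2)(3 7 9 8)

From 1: 1 → 5 → 6 → 2 → 1, closing the cycle (1 5 6 2).
Continuing from each remaining unvisited element yields (1 5 6 2)(3 7 9 8).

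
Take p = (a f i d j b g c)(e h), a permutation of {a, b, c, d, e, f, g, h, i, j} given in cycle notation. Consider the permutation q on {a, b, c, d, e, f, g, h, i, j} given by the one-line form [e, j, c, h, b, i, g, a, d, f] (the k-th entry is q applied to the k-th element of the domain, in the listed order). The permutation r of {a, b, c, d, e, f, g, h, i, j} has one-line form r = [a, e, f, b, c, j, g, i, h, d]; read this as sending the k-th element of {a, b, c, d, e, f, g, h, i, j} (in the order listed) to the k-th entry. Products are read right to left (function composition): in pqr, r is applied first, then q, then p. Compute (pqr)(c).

d

Apply the permutations in order: r(c) = f, then q(f) = i, then p(i) = d. So (pqr)(c) = d.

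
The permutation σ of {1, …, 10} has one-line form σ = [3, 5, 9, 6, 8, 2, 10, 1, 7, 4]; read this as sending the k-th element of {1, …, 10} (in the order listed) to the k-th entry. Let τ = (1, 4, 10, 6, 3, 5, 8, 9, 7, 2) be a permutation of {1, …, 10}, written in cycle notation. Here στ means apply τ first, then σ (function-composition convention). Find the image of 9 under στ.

10

(στ)(9) = σ(τ(9)). τ(9) = 7, then σ(7) = 10. So (στ)(9) = 10.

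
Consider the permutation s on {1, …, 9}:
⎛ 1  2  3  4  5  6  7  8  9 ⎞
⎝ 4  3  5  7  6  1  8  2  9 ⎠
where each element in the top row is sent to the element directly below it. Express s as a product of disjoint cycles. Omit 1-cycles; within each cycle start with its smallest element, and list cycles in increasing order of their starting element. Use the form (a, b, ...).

From 1: 1 → 4 → 7 → 8 → 2 → 3 → 5 → 6 → 1, closing the cycle (1, 4, 7, 8, 2, 3, 5, 6).
Repeating from the next unused element and collecting all non-trivial cycles gives (1, 4, 7, 8, 2, 3, 5, 6).

(1, 4, 7, 8, 2, 3, 5, 6)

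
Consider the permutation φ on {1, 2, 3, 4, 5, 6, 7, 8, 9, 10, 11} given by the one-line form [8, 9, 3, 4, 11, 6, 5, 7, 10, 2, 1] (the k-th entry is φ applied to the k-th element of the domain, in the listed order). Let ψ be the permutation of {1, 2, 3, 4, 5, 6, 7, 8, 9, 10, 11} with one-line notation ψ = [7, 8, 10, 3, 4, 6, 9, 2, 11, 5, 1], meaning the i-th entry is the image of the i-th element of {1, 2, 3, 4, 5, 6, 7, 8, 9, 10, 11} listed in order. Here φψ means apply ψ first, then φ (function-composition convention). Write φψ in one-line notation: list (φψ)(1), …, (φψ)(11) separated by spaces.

For each element, apply ψ then φ: 1 → 7 → 5; 2 → 8 → 7; 3 → 10 → 2; 4 → 3 → 3; 5 → 4 → 4; 6 → 6 → 6; 7 → 9 → 10; 8 → 2 → 9; 9 → 11 → 1; 10 → 5 → 11; 11 → 1 → 8.
So φψ in one-line form is 5 7 2 3 4 6 10 9 1 11 8.

5 7 2 3 4 6 10 9 1 11 8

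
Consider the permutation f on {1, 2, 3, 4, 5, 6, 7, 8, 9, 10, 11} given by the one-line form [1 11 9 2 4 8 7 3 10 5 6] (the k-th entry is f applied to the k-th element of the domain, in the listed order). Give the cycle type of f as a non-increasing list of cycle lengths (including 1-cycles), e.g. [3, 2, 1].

[9, 1, 1]

The disjoint cycles are (1)(2 11 6 8 3 9 10 5 4)(7), with lengths 9, 1, 1 in non-increasing order.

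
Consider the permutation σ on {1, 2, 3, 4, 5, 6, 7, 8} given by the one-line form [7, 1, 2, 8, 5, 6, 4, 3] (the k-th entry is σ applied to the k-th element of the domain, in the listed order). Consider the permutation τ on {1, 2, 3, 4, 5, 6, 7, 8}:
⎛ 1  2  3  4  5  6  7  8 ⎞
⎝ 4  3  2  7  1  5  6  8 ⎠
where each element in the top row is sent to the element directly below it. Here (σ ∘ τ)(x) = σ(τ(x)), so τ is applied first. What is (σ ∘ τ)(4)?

(σ ∘ τ)(4) = σ(τ(4)). τ(4) = 7, then σ(7) = 4. So (σ ∘ τ)(4) = 4.

4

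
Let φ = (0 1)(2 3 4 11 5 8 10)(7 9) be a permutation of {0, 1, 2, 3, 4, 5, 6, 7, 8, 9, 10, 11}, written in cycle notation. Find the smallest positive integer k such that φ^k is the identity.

The disjoint cycles have lengths 7, 2, 2, 1.
The order of φ is the least common multiple of its cycle lengths: lcm(7, 2, 2) = 14.

14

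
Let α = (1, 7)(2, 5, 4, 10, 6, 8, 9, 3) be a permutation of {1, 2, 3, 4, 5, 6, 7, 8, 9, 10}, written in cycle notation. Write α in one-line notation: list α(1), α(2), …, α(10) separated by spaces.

Reading each image from the cycles: 1↦7, 2↦5, 3↦2, 4↦10, 5↦4, 6↦8, 7↦1, 8↦9, 9↦3, 10↦6.
Listing these in domain order gives 7 5 2 10 4 8 1 9 3 6.

7 5 2 10 4 8 1 9 3 6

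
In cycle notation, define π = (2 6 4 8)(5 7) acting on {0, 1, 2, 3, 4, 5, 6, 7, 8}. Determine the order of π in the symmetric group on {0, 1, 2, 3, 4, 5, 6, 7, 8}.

The cycle type of π is (4, 2, 1, 1, 1).
Since disjoint cycles commute, ord(π) = lcm(4, 2) = 4.

4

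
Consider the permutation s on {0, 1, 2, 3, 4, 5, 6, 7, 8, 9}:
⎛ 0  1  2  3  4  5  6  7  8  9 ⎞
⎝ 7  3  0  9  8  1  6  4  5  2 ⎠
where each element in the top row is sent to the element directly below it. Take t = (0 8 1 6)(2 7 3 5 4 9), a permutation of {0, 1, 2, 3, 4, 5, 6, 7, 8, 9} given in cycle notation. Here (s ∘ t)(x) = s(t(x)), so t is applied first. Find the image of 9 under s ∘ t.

First apply t: t(9) = 2, then s(2) = 0. Thus (s ∘ t)(9) = 0.

0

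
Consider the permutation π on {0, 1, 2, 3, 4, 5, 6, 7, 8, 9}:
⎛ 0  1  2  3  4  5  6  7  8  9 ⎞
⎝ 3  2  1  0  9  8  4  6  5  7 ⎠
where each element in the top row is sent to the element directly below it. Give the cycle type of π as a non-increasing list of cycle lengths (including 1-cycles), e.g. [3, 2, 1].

[4, 2, 2, 2]

The disjoint cycles are (0 3)(1 2)(4 9 7 6)(5 8), with lengths 4, 2, 2, 2 in non-increasing order.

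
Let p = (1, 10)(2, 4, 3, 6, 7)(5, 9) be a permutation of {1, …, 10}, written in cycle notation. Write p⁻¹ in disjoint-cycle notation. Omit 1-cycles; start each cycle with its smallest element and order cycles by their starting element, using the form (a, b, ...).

Inverting a permutation written in cycle notation just reverses the order within every cycle.
Reversing each cycle of p and rotating so the smallest element leads gives (1, 10)(2, 7, 6, 3, 4)(5, 9).

(1, 10)(2, 7, 6, 3, 4)(5, 9)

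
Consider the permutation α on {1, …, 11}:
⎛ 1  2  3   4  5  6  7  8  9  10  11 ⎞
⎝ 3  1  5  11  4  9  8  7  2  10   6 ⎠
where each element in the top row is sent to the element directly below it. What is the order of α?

The disjoint-cycle form of α has cycle lengths 8, 2, 1.
The order of α is the least common multiple of its cycle lengths: lcm(8, 2) = 8.

8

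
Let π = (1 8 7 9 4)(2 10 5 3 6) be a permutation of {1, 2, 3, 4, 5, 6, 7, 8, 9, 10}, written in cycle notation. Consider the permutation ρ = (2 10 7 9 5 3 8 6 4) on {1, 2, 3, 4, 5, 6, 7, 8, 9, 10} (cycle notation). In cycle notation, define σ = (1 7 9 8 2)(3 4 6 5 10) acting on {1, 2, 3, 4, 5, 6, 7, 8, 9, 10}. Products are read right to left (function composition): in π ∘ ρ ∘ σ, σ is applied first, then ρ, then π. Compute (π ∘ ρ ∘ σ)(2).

Chase 2: σ(2) = 1; ρ(1) = 1; π(1) = 8. Hence (π ∘ ρ ∘ σ)(2) = 8.

8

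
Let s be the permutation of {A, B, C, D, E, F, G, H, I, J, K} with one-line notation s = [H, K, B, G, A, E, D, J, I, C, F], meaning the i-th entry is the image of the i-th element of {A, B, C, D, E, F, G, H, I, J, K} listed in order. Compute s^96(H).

Tracing H → J → … returns to H after 8 steps, so H lies in an 8-cycle (A H J C B K F E).
Powers repeat with period 8 on this cycle, and 96 mod 8 = 0, so s^96(H) = s^0(H).
So s^96(H) = H.

H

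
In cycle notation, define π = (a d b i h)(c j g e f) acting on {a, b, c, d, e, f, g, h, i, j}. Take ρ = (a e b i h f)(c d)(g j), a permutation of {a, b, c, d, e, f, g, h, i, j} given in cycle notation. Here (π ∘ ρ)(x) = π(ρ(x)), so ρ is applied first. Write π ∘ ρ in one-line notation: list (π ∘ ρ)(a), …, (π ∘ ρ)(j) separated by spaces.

f h b j i d g c a e

Chase each element through ρ then π: a → e → f; b → i → h; c → d → b; d → c → j; e → b → i; f → a → d; g → j → g; h → f → c; i → h → a; j → g → e.
So π ∘ ρ in one-line form is f h b j i d g c a e.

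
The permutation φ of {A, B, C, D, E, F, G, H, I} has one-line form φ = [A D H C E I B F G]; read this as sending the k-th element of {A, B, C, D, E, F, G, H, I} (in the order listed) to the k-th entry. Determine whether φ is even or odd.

In disjoint-cycle form the cycle lengths are 7, 1, 1.
A cycle is odd iff its length is even; φ has 0 even-length cycles, so sgn(φ) = (−1)^0 and φ is even.

even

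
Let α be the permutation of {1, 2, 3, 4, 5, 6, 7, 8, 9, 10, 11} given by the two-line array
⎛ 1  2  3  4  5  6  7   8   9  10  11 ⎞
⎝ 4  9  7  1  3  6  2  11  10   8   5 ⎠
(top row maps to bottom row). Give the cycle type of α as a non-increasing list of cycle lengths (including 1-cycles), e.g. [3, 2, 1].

[8, 2, 1]

The disjoint cycles are (1, 4)(2, 9, 10, 8, 11, 5, 3, 7)(6), with lengths 8, 2, 1 in non-increasing order.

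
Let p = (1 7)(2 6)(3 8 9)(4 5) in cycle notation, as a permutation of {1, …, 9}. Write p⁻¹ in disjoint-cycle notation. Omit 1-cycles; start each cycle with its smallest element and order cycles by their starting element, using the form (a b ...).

(1 7)(2 6)(3 9 8)(4 5)

The inverse reverses each cycle.
After reversing and putting each cycle's least element first, p⁻¹ = (1 7)(2 6)(3 9 8)(4 5).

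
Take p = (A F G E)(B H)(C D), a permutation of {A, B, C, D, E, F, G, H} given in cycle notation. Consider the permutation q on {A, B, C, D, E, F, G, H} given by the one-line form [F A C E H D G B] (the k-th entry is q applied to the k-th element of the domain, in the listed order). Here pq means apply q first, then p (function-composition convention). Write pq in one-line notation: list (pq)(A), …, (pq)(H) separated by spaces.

(pq)(x) = p(q(x)). Computing each image: p(q(A)) = p(F) = G, p(q(B)) = p(A) = F, p(q(C)) = p(C) = D, p(q(D)) = p(E) = A, p(q(E)) = p(H) = B, p(q(F)) = p(D) = C, p(q(G)) = p(G) = E, p(q(H)) = p(B) = H.
Hence pq = [G F D A B C E H].

G F D A B C E H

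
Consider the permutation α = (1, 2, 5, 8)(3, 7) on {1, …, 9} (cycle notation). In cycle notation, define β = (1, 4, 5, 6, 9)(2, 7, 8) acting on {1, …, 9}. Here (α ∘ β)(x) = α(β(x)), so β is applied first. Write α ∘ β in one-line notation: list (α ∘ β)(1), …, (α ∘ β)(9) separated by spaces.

For each element, apply β then α: 1 → 4 → 4; 2 → 7 → 3; 3 → 3 → 7; 4 → 5 → 8; 5 → 6 → 6; 6 → 9 → 9; 7 → 8 → 1; 8 → 2 → 5; 9 → 1 → 2.
So α ∘ β in one-line form is 4 3 7 8 6 9 1 5 2.

4 3 7 8 6 9 1 5 2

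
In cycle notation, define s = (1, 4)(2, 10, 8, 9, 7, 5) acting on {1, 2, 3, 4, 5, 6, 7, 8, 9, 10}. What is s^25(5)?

2

5 lies in the 6-cycle (2, 10, 8, 9, 7, 5).
On a 6-cycle, s^6 is the identity, so s^25 = s^1 there (25 ≡ 1 mod 6).
Advancing 1 step from 5: 5 → 2.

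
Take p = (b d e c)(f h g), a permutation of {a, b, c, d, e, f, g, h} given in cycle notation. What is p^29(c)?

b

c lies in the 4-cycle (b d e c).
Powers repeat with period 4 on this cycle, and 29 mod 4 = 1, so p^29(c) = p^1(c).
Stepping 1 place around the cycle: c → b.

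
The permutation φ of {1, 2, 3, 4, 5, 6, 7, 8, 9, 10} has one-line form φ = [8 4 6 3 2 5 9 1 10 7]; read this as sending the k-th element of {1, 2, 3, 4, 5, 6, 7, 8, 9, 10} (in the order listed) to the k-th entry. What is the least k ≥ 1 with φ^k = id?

30

The disjoint-cycle form of φ has cycle lengths 5, 3, 2.
The order is lcm(5, 3, 2) = 30.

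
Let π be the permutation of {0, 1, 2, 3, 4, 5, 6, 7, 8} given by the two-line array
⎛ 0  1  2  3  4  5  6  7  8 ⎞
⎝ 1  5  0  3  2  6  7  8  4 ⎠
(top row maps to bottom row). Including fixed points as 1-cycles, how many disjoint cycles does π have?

The cycle decomposition is (0 1 5 6 7 8 4 2)(3), which has 2 cycles (counting 1-cycles).

2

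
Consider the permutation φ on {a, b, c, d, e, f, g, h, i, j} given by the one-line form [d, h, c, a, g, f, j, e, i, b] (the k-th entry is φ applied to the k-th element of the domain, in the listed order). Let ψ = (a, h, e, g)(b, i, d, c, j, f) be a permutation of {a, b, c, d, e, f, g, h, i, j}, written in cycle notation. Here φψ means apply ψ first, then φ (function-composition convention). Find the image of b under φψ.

i

(φψ)(b) = φ(ψ(b)). ψ(b) = i, then φ(i) = i. So (φψ)(b) = i.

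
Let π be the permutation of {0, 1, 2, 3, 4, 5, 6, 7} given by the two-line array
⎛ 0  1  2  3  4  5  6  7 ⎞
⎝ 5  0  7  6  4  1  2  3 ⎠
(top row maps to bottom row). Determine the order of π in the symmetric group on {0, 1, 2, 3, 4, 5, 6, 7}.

Decomposing into disjoint cycles gives cycle lengths 4, 3, 1.
Since disjoint cycles commute, ord(π) = lcm(4, 3) = 12.

12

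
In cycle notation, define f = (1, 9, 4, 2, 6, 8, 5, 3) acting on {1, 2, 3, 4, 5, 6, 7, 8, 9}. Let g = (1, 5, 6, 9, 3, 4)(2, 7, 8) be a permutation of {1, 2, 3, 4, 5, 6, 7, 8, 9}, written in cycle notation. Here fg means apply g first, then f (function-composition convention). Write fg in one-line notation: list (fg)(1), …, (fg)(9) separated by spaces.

(fg)(x) = f(g(x)). Computing each image: f(g(1)) = f(5) = 3, f(g(2)) = f(7) = 7, f(g(3)) = f(4) = 2, f(g(4)) = f(1) = 9, f(g(5)) = f(6) = 8, f(g(6)) = f(9) = 4, f(g(7)) = f(8) = 5, f(g(8)) = f(2) = 6, f(g(9)) = f(3) = 1.
Hence fg = [3 7 2 9 8 4 5 6 1].

3 7 2 9 8 4 5 6 1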